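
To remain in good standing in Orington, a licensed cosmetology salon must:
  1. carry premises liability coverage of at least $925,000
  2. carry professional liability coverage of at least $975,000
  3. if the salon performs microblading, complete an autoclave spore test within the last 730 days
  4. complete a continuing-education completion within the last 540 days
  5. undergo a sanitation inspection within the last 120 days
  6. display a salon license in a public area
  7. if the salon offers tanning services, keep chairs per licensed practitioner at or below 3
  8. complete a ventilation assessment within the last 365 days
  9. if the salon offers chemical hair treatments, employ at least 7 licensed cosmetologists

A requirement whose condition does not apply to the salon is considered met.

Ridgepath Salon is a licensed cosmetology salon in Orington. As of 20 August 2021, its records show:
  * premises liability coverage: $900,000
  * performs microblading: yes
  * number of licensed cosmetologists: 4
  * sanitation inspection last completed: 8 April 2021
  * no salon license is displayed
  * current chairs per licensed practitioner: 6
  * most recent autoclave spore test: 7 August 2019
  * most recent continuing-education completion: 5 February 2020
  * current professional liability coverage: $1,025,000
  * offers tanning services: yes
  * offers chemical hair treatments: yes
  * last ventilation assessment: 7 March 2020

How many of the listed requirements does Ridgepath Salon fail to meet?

8

1. premises liability coverage $900,000 < $925,000 → not met
2. professional liability coverage $1,025,000 ≥ $975,000 → met
3. condition 'performs microblading' holds; autoclave spore test 744 days ago vs limit 730 → not met
4. continuing-education completion 562 days ago vs limit 540 → not met
5. sanitation inspection 134 days ago vs limit 120 → not met
6. salon license absent → not met
7. condition 'offers tanning services' holds; chairs per licensed practitioner 6 > 3 → not met
8. ventilation assessment 531 days ago vs limit 365 → not met
9. condition 'offers chemical hair treatments' holds; licensed cosmetologists 4 < 7 → not met
Not met: 8 of 9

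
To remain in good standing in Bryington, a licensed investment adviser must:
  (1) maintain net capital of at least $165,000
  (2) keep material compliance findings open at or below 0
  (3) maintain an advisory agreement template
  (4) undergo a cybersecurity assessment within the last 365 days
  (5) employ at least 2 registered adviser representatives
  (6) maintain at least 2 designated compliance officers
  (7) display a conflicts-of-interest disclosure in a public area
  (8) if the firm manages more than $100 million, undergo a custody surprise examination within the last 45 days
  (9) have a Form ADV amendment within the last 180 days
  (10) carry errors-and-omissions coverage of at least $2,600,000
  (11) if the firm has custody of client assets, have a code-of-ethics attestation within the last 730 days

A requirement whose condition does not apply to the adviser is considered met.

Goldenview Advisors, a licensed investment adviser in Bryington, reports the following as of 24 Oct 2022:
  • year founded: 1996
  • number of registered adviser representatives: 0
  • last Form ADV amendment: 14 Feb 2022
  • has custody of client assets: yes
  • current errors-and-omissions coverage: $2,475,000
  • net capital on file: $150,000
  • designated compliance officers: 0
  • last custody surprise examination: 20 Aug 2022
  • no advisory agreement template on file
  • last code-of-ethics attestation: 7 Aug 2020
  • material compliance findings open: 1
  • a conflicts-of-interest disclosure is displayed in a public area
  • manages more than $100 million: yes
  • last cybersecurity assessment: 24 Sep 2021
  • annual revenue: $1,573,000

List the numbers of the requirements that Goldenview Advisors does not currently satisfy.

1. net capital $150,000 < $165,000 → not met
2. material compliance findings open 1 > 0 → not met
3. advisory agreement template absent → not met
4. cybersecurity assessment 395 days ago vs limit 365 → not met
5. registered adviser representatives 0 < 2 → not met
6. designated compliance officers 0 < 2 → not met
7. conflicts-of-interest disclosure present → met
8. condition 'manages more than $100 million' holds; custody surprise examination 65 days ago vs limit 45 → not met
9. Form ADV amendment 252 days ago vs limit 180 → not met
10. errors-and-omissions coverage $2,475,000 < $2,600,000 → not met
11. condition 'has custody of client assets' holds; code-of-ethics attestation 808 days ago vs limit 730 → not met
Not met: 1, 2, 3, 4, 5, 6, 8, 9, 10, 11

1, 2, 3, 4, 5, 6, 8, 9, 10, 11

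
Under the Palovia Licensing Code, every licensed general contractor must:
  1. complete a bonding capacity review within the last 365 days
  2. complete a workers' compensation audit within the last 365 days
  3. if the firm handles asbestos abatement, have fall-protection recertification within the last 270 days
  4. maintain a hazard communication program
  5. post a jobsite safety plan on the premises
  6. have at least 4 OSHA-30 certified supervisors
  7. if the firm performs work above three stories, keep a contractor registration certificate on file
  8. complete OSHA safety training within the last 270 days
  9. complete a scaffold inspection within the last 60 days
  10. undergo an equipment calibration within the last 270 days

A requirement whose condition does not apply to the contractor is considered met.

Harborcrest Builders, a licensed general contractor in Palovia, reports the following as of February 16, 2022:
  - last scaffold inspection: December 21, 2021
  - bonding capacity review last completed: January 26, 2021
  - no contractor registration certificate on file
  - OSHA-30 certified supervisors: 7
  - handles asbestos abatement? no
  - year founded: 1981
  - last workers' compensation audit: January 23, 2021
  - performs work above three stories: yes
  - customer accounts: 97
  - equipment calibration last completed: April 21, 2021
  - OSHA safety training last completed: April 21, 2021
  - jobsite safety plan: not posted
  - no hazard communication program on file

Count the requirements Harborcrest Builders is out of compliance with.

7

1. bonding capacity review 386 days ago vs limit 365 → not met
2. workers' compensation audit 389 days ago vs limit 365 → not met
3. condition 'handles asbestos abatement' does not hold → requirement n/a → met
4. hazard communication program absent → not met
5. jobsite safety plan absent → not met
6. OSHA-30 certified supervisors 7 ≥ 4 → met
7. condition 'performs work above three stories' holds; contractor registration certificate absent → not met
8. OSHA safety training 301 days ago vs limit 270 → not met
9. scaffold inspection 57 days ago vs limit 60 → met
10. equipment calibration 301 days ago vs limit 270 → not met
Not met: 7 of 10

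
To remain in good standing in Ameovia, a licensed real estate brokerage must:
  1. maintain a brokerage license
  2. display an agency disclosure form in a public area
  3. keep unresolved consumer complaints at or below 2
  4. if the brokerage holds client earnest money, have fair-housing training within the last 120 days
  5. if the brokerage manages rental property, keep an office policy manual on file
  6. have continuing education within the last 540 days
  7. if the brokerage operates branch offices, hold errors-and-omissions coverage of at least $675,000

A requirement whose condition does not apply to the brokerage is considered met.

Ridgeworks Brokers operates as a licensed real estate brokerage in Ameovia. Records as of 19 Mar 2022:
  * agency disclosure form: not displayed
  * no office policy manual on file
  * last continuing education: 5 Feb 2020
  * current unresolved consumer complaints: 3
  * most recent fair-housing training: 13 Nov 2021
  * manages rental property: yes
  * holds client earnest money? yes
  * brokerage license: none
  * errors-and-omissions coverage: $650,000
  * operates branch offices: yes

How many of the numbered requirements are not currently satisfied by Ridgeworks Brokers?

1. brokerage license absent → not met
2. agency disclosure form absent → not met
3. unresolved consumer complaints 3 > 2 → not met
4. condition 'holds client earnest money' holds; fair-housing training 126 days ago vs limit 120 → not met
5. condition 'manages rental property' holds; office policy manual absent → not met
6. continuing education 773 days ago vs limit 540 → not met
7. condition 'operates branch offices' holds; errors-and-omissions coverage $650,000 < $675,000 → not met
Not met: 7 of 7

7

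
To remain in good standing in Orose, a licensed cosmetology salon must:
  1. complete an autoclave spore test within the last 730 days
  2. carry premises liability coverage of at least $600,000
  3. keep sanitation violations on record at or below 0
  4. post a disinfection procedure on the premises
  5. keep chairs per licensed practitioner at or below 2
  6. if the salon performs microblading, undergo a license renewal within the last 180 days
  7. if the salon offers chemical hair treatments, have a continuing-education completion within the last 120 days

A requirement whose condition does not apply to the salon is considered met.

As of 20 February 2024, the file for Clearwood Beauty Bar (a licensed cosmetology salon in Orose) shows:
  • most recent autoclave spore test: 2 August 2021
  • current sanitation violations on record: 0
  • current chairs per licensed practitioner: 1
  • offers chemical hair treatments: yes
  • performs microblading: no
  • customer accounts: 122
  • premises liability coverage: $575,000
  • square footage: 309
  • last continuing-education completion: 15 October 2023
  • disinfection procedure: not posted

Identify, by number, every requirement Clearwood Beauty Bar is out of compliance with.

1, 2, 4, 7

1. autoclave spore test 932 days ago vs limit 730 → not met
2. premises liability coverage $575,000 < $600,000 → not met
3. sanitation violations on record 0 ≤ 0 → met
4. disinfection procedure absent → not met
5. chairs per licensed practitioner 1 ≤ 2 → met
6. condition 'performs microblading' does not hold → requirement n/a → met
7. condition 'offers chemical hair treatments' holds; continuing-education completion 128 days ago vs limit 120 → not met
Not met: 1, 2, 4, 7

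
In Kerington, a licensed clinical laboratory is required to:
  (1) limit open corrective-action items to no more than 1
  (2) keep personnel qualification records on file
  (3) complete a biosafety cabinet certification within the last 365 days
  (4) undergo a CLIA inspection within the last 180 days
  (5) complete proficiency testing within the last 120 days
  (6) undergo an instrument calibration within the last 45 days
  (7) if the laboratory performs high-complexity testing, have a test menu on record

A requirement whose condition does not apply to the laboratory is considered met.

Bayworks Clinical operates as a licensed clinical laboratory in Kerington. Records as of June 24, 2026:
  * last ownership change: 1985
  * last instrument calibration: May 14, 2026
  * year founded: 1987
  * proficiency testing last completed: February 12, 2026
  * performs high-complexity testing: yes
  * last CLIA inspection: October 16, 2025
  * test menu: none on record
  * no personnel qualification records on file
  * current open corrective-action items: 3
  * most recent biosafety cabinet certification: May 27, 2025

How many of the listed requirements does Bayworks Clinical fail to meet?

6

1. open corrective-action items 3 > 1 → not met
2. personnel qualification records absent → not met
3. biosafety cabinet certification 393 days ago vs limit 365 → not met
4. CLIA inspection 251 days ago vs limit 180 → not met
5. proficiency testing 132 days ago vs limit 120 → not met
6. instrument calibration 41 days ago vs limit 45 → met
7. condition 'performs high-complexity testing' holds; test menu absent → not met
Not met: 6 of 7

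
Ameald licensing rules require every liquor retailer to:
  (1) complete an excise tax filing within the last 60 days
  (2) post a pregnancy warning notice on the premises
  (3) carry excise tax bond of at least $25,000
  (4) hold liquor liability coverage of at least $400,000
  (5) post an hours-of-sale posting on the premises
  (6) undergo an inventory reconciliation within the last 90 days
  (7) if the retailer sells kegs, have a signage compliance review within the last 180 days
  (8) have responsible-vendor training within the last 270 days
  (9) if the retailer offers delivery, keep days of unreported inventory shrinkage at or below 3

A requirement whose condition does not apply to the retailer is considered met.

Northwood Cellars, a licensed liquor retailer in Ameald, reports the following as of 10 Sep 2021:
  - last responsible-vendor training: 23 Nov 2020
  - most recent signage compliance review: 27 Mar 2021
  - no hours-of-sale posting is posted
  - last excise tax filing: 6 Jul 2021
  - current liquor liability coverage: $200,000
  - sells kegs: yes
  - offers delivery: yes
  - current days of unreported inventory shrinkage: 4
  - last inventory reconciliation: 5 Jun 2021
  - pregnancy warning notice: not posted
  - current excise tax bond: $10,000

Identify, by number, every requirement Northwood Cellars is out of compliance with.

1. excise tax filing 66 days ago vs limit 60 → not met
2. pregnancy warning notice absent → not met
3. excise tax bond $10,000 < $25,000 → not met
4. liquor liability coverage $200,000 < $400,000 → not met
5. hours-of-sale posting absent → not met
6. inventory reconciliation 97 days ago vs limit 90 → not met
7. condition 'sells kegs' holds; signage compliance review 167 days ago vs limit 180 → met
8. responsible-vendor training 291 days ago vs limit 270 → not met
9. condition 'offers delivery' holds; days of unreported inventory shrinkage 4 > 3 → not met
Not met: 1, 2, 3, 4, 5, 6, 8, 9

1, 2, 3, 4, 5, 6, 8, 9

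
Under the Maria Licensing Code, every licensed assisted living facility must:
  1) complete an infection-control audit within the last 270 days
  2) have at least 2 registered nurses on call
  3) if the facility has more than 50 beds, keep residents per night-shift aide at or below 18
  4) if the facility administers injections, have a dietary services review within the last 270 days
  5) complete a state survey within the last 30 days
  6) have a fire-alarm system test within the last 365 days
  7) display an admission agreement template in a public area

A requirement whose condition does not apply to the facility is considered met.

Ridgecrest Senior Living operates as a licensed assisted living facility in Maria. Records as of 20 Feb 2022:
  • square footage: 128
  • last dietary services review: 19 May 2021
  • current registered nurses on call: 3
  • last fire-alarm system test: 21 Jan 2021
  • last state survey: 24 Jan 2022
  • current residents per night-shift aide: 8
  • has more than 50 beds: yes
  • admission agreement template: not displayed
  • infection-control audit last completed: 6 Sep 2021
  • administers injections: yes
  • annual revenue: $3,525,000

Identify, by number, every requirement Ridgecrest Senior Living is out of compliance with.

1. infection-control audit 167 days ago vs limit 270 → met
2. registered nurses on call 3 ≥ 2 → met
3. condition 'has more than 50 beds' holds; residents per night-shift aide 8 ≤ 18 → met
4. condition 'administers injections' holds; dietary services review 277 days ago vs limit 270 → not met
5. state survey 27 days ago vs limit 30 → met
6. fire-alarm system test 395 days ago vs limit 365 → not met
7. admission agreement template absent → not met
Not met: 4, 6, 7

4, 6, 7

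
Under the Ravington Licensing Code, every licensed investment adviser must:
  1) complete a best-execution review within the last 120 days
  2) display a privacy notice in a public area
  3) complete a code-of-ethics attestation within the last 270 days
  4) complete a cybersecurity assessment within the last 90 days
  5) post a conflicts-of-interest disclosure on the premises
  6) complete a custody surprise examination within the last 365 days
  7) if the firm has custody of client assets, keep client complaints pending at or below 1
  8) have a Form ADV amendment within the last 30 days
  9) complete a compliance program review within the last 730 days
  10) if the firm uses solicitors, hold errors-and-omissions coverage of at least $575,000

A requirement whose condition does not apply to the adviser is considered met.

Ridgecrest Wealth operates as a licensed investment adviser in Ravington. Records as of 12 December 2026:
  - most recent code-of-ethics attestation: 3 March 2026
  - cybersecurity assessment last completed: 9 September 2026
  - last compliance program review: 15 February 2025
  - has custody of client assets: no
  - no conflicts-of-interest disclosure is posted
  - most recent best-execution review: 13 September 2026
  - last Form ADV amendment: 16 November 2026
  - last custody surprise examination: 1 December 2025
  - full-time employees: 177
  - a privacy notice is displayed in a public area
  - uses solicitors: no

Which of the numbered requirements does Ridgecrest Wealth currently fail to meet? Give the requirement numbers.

1. best-execution review 90 days ago vs limit 120 → met
2. privacy notice present → met
3. code-of-ethics attestation 284 days ago vs limit 270 → not met
4. cybersecurity assessment 94 days ago vs limit 90 → not met
5. conflicts-of-interest disclosure absent → not met
6. custody surprise examination 376 days ago vs limit 365 → not met
7. condition 'has custody of client assets' does not hold → requirement n/a → met
8. Form ADV amendment 26 days ago vs limit 30 → met
9. compliance program review 665 days ago vs limit 730 → met
10. condition 'uses solicitors' does not hold → requirement n/a → met
Not met: 3, 4, 5, 6

3, 4, 5, 6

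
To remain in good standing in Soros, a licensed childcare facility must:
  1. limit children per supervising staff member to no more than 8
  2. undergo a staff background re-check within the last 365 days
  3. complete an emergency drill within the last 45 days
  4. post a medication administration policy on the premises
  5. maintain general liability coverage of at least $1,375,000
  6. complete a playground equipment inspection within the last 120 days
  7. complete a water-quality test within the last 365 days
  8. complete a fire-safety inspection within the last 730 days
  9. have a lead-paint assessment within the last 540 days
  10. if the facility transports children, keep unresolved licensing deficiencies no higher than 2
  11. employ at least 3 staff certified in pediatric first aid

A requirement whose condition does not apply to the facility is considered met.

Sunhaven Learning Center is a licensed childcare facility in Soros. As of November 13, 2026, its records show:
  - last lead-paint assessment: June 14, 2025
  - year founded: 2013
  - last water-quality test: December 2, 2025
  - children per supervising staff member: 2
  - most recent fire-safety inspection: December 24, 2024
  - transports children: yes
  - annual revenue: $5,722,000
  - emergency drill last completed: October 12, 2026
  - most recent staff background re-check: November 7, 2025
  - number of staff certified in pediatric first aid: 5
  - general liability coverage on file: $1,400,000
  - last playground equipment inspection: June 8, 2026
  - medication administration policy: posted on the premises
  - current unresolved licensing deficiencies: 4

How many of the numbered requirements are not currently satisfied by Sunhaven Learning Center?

3

1. children per supervising staff member 2 ≤ 8 → met
2. staff background re-check 371 days ago vs limit 365 → not met
3. emergency drill 32 days ago vs limit 45 → met
4. medication administration policy present → met
5. general liability coverage $1,400,000 ≥ $1,375,000 → met
6. playground equipment inspection 158 days ago vs limit 120 → not met
7. water-quality test 346 days ago vs limit 365 → met
8. fire-safety inspection 689 days ago vs limit 730 → met
9. lead-paint assessment 517 days ago vs limit 540 → met
10. condition 'transports children' holds; unresolved licensing deficiencies 4 > 2 → not met
11. staff certified in pediatric first aid 5 ≥ 3 → met
Not met: 3 of 11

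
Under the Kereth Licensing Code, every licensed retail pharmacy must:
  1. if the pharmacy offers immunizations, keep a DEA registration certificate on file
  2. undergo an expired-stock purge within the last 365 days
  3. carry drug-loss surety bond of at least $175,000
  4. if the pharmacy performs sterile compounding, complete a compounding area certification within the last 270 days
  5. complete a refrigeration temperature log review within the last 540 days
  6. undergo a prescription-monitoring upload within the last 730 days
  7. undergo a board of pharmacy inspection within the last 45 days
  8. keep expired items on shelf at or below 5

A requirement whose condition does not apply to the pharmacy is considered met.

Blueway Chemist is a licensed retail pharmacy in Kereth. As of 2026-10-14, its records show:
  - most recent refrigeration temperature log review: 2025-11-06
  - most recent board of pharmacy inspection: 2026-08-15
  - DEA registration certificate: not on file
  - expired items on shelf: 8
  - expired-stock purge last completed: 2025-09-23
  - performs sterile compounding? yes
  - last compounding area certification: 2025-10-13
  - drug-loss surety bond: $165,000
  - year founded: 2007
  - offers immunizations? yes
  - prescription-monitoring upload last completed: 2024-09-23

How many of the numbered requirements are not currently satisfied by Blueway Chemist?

1. condition 'offers immunizations' holds; DEA registration certificate absent → not met
2. expired-stock purge 386 days ago vs limit 365 → not met
3. drug-loss surety bond $165,000 < $175,000 → not met
4. condition 'performs sterile compounding' holds; compounding area certification 366 days ago vs limit 270 → not met
5. refrigeration temperature log review 342 days ago vs limit 540 → met
6. prescription-monitoring upload 751 days ago vs limit 730 → not met
7. board of pharmacy inspection 60 days ago vs limit 45 → not met
8. expired items on shelf 8 > 5 → not met
Not met: 7 of 8

7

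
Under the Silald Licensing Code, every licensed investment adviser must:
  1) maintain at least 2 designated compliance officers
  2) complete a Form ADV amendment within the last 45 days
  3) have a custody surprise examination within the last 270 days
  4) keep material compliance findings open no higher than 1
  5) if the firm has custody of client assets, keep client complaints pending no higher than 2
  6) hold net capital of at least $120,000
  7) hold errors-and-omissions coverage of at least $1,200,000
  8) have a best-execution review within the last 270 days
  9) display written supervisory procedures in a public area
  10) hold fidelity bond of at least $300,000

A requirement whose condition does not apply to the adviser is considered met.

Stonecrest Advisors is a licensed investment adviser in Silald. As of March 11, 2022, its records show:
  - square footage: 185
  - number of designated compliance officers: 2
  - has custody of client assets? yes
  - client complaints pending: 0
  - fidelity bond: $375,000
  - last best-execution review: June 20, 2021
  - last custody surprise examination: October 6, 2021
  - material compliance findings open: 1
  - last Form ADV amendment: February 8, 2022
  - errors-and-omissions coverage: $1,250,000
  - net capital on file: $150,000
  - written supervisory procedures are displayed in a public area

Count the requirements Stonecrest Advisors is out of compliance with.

1. designated compliance officers 2 ≥ 2 → met
2. Form ADV amendment 31 days ago vs limit 45 → met
3. custody surprise examination 156 days ago vs limit 270 → met
4. material compliance findings open 1 ≤ 1 → met
5. condition 'has custody of client assets' holds; client complaints pending 0 ≤ 2 → met
6. net capital $150,000 ≥ $120,000 → met
7. errors-and-omissions coverage $1,250,000 ≥ $1,200,000 → met
8. best-execution review 264 days ago vs limit 270 → met
9. written supervisory procedures present → met
10. fidelity bond $375,000 ≥ $300,000 → met
Not met: 0 of 10

0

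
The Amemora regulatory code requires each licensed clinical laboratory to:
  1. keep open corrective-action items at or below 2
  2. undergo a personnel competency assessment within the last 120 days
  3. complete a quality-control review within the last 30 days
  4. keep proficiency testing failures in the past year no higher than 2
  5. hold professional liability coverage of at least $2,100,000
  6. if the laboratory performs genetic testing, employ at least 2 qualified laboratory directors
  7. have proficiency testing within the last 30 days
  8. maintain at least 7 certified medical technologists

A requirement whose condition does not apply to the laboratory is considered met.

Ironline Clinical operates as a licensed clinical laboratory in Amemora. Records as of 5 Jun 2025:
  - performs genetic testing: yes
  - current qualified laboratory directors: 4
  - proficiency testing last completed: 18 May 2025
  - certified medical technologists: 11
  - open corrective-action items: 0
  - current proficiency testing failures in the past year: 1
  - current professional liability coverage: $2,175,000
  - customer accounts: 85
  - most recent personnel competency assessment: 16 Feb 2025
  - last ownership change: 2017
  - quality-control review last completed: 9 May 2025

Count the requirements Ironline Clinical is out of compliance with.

1. open corrective-action items 0 ≤ 2 → met
2. personnel competency assessment 109 days ago vs limit 120 → met
3. quality-control review 27 days ago vs limit 30 → met
4. proficiency testing failures in the past year 1 ≤ 2 → met
5. professional liability coverage $2,175,000 ≥ $2,100,000 → met
6. condition 'performs genetic testing' holds; qualified laboratory directors 4 ≥ 2 → met
7. proficiency testing 18 days ago vs limit 30 → met
8. certified medical technologists 11 ≥ 7 → met
Not met: 0 of 8

0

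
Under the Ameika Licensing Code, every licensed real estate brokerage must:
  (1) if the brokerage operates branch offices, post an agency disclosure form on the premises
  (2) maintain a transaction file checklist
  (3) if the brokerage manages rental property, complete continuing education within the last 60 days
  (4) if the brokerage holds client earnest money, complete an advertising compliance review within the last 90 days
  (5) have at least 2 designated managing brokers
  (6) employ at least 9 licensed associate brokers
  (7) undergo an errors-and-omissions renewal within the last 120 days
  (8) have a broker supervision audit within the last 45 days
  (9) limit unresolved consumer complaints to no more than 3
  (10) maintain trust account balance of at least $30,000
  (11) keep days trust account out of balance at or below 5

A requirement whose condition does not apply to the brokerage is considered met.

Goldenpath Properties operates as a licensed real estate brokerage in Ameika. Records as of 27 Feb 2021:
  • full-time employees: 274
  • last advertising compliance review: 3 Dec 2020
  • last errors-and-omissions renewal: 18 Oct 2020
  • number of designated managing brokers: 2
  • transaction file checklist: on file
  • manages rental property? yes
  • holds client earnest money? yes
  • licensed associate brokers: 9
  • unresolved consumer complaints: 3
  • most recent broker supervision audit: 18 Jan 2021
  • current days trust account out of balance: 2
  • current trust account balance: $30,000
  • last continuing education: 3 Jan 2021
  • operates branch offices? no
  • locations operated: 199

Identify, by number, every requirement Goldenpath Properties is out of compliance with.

7

1. condition 'operates branch offices' does not hold → requirement n/a → met
2. transaction file checklist present → met
3. condition 'manages rental property' holds; continuing education 55 days ago vs limit 60 → met
4. condition 'holds client earnest money' holds; advertising compliance review 86 days ago vs limit 90 → met
5. designated managing brokers 2 ≥ 2 → met
6. licensed associate brokers 9 ≥ 9 → met
7. errors-and-omissions renewal 132 days ago vs limit 120 → not met
8. broker supervision audit 40 days ago vs limit 45 → met
9. unresolved consumer complaints 3 ≤ 3 → met
10. trust account balance $30,000 ≥ $30,000 → met
11. days trust account out of balance 2 ≤ 5 → met
Not met: 7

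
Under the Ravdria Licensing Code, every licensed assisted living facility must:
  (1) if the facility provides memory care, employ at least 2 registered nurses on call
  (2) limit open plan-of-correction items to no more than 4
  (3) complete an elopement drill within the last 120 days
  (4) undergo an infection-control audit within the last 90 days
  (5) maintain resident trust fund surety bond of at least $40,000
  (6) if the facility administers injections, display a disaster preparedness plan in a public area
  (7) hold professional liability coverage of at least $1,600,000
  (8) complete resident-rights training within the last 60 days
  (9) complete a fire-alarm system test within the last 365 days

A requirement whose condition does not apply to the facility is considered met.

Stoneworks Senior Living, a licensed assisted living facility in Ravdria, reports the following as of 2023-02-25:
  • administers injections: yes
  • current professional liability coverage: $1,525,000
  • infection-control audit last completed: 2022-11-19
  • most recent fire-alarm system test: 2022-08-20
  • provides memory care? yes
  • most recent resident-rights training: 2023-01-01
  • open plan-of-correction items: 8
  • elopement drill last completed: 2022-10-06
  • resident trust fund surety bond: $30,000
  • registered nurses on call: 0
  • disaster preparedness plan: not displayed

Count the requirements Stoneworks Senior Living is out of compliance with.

1. condition 'provides memory care' holds; registered nurses on call 0 < 2 → not met
2. open plan-of-correction items 8 > 4 → not met
3. elopement drill 142 days ago vs limit 120 → not met
4. infection-control audit 98 days ago vs limit 90 → not met
5. resident trust fund surety bond $30,000 < $40,000 → not met
6. condition 'administers injections' holds; disaster preparedness plan absent → not met
7. professional liability coverage $1,525,000 < $1,600,000 → not met
8. resident-rights training 55 days ago vs limit 60 → met
9. fire-alarm system test 189 days ago vs limit 365 → met
Not met: 7 of 9

7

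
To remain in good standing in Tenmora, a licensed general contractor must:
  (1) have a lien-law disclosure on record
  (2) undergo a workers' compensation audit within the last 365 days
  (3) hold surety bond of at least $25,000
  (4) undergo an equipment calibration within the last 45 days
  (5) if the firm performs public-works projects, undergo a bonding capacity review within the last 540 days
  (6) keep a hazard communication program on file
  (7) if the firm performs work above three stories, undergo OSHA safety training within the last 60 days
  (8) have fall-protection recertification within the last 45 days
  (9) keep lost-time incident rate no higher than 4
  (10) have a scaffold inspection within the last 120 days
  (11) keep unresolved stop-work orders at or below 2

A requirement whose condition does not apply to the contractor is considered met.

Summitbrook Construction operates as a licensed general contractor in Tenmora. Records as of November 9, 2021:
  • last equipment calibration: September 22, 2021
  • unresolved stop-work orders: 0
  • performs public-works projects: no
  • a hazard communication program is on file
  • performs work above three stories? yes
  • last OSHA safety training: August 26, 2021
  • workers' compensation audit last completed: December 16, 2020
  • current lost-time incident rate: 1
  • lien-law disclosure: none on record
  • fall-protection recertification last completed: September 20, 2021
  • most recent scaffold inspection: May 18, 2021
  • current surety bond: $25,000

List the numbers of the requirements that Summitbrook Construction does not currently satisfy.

1, 4, 7, 8, 10

1. lien-law disclosure absent → not met
2. workers' compensation audit 328 days ago vs limit 365 → met
3. surety bond $25,000 ≥ $25,000 → met
4. equipment calibration 48 days ago vs limit 45 → not met
5. condition 'performs public-works projects' does not hold → requirement n/a → met
6. hazard communication program present → met
7. condition 'performs work above three stories' holds; OSHA safety training 75 days ago vs limit 60 → not met
8. fall-protection recertification 50 days ago vs limit 45 → not met
9. lost-time incident rate 1 ≤ 4 → met
10. scaffold inspection 175 days ago vs limit 120 → not met
11. unresolved stop-work orders 0 ≤ 2 → met
Not met: 1, 4, 7, 8, 10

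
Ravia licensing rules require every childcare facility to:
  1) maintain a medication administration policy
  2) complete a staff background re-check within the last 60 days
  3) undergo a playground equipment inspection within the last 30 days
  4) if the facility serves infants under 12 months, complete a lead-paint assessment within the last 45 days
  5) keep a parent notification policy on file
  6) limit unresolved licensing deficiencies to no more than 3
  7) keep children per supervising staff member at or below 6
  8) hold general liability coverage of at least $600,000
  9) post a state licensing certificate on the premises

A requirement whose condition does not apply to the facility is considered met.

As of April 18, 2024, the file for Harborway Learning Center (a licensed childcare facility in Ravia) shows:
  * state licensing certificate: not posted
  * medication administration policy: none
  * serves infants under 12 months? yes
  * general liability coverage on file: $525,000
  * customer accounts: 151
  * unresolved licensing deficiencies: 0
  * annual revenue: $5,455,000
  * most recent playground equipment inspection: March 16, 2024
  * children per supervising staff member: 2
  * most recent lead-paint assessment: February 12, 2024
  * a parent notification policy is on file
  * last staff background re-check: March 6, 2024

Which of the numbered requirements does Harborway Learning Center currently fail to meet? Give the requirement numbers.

1. medication administration policy absent → not met
2. staff background re-check 43 days ago vs limit 60 → met
3. playground equipment inspection 33 days ago vs limit 30 → not met
4. condition 'serves infants under 12 months' holds; lead-paint assessment 66 days ago vs limit 45 → not met
5. parent notification policy present → met
6. unresolved licensing deficiencies 0 ≤ 3 → met
7. children per supervising staff member 2 ≤ 6 → met
8. general liability coverage $525,000 < $600,000 → not met
9. state licensing certificate absent → not met
Not met: 1, 3, 4, 8, 9

1, 3, 4, 8, 9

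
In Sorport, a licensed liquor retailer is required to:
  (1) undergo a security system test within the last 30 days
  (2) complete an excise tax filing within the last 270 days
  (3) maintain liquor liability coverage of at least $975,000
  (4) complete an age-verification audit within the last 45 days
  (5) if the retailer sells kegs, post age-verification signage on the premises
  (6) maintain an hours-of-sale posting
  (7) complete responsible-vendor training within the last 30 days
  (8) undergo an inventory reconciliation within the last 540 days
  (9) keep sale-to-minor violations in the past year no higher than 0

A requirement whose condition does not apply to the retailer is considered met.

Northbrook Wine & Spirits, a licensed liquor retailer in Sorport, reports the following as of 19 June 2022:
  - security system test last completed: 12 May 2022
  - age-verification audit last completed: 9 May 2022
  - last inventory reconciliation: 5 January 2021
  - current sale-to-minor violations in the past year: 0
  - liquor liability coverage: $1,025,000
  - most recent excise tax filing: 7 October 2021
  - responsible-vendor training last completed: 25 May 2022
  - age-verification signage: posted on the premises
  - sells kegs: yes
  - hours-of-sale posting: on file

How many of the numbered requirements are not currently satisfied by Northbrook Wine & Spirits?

1

1. security system test 38 days ago vs limit 30 → not met
2. excise tax filing 255 days ago vs limit 270 → met
3. liquor liability coverage $1,025,000 ≥ $975,000 → met
4. age-verification audit 41 days ago vs limit 45 → met
5. condition 'sells kegs' holds; age-verification signage present → met
6. hours-of-sale posting present → met
7. responsible-vendor training 25 days ago vs limit 30 → met
8. inventory reconciliation 530 days ago vs limit 540 → met
9. sale-to-minor violations in the past year 0 ≤ 0 → met
Not met: 1 of 9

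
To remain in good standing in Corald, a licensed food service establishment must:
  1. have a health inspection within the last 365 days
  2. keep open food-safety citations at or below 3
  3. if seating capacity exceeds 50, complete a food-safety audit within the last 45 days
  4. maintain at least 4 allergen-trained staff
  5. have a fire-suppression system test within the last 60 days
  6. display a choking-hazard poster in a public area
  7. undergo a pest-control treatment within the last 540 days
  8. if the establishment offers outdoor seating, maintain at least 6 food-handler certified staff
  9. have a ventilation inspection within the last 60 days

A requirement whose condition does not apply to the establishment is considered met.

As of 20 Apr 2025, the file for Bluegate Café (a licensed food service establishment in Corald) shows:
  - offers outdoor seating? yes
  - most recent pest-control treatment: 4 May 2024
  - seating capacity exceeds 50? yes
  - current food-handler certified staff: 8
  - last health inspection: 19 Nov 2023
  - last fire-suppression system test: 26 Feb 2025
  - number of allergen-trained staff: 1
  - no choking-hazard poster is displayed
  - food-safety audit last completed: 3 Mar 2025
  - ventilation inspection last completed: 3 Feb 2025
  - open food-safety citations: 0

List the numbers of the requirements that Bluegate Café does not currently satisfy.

1, 3, 4, 6, 9

1. health inspection 518 days ago vs limit 365 → not met
2. open food-safety citations 0 ≤ 3 → met
3. condition 'seating capacity exceeds 50' holds; food-safety audit 48 days ago vs limit 45 → not met
4. allergen-trained staff 1 < 4 → not met
5. fire-suppression system test 53 days ago vs limit 60 → met
6. choking-hazard poster absent → not met
7. pest-control treatment 351 days ago vs limit 540 → met
8. condition 'offers outdoor seating' holds; food-handler certified staff 8 ≥ 6 → met
9. ventilation inspection 76 days ago vs limit 60 → not met
Not met: 1, 3, 4, 6, 9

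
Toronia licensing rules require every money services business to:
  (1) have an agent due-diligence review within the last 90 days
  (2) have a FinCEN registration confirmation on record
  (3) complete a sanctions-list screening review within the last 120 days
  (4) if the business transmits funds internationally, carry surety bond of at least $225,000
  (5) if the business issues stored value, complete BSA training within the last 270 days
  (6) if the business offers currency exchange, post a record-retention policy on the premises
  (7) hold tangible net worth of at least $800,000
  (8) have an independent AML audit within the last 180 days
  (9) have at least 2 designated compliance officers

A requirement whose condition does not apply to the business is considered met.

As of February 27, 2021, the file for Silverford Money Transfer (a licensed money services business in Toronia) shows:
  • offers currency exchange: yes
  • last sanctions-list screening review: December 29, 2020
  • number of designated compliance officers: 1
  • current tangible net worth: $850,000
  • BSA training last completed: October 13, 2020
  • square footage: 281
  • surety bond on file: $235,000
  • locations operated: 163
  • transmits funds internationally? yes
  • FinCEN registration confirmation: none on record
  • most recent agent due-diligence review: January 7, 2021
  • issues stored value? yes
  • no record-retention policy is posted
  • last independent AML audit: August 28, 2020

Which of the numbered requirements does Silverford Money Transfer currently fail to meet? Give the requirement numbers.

2, 6, 8, 9

1. agent due-diligence review 51 days ago vs limit 90 → met
2. FinCEN registration confirmation absent → not met
3. sanctions-list screening review 60 days ago vs limit 120 → met
4. condition 'transmits funds internationally' holds; surety bond $235,000 ≥ $225,000 → met
5. condition 'issues stored value' holds; BSA training 137 days ago vs limit 270 → met
6. condition 'offers currency exchange' holds; record-retention policy absent → not met
7. tangible net worth $850,000 ≥ $800,000 → met
8. independent AML audit 183 days ago vs limit 180 → not met
9. designated compliance officers 1 < 2 → not met
Not met: 2, 6, 8, 9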